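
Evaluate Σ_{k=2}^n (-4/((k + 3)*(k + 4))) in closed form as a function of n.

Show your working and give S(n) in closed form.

The ratio is (k + 3)/(k + 5).
Factor: A=k + 3; B=k + 5; C=1.
f must satisfy (k + 3)·f(k+1) − (k + 4)·f(k) = 1.
Degrees (1,1,0) ⇒ d ≤ 1.
Coefficient equations give f(k) = k/3.
R(k) = B(k−1)·f(k)/C(k) = k*(k + 4)/3; s_k = R·t_k = -4*k/(3*k + 9).
s_(k+1) − s_k = -4/(k**2 + 7*k + 12) = t_k.
s_(n+1) = 4*(-n - 1)/(3*(n + 4)) and s_(2) = -8/15, so S(n) = 4*(1 - n)/(5*(n + 4)).

S(n) = 4*(1 - n)/(5*(n + 4))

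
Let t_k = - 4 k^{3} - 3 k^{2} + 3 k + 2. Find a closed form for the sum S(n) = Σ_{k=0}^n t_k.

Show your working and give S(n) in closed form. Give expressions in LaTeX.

Ratio r(k) = (4*k**3 + 15*k**2 + 15*k + 2)/(4*k**3 + 3*k**2 - 3*k - 2).
Take A(k)=1, B(k)=1, C(k)=k**3 + 3*k**2/4 - 3*k/4 - 1/2.
Solve (1)·f(k+1) − (1)·f(k) = k**3 + 3*k**2/4 - 3*k/4 - 1/2.
From deg A=0, deg B=0, deg C=3: d=4.
A polynomial solution: f(k) = k**2*(k - 2)*(k + 1)/4.
Certificate R = B(k−1)f/C = k**2*(k - 2)/(4*k**2 - k - 2) gives s_k = k**2*(-k**2 + k + 2).
Check: Δs_k = -4*k**3 - 3*k**2 + 3*k + 2. ✓
Σ_(k=0)^n t_k = s_(n+1) − s_(0) = (-n**4 - 3*n**3 - n**2 + 3*n + 2) − (0), i.e. -n**4 - 3*n**3 - n**2 + 3*n + 2.

S(n) = - n^{4} - 3 n^{3} - n^{2} + 3 n + 2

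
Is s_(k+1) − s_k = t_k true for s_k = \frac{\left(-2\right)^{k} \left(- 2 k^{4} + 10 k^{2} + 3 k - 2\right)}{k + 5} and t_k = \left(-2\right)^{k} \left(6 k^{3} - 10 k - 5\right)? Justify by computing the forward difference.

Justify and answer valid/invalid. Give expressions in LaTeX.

s_(k+1) = (-2)**(k + 1)*(3*k - 2*(k + 1)**4 + 10*(k + 1)**2 + 1)/(k + 6)
s_(k+1) − s_k = (-2)**k*(6*k**5 + 48*k**4 + 74*k**3 - 73*k**2 - 184*k - 78)/(k**2 + 11*k + 30)
(s_(k+1) − s_k) − t_k = (-2)**k*(-18*k**4 - 96*k**3 + 42*k**2 + 171*k + 72)/(k**2 + 11*k + 30)

Invalid: residual \frac{\left(-2\right)^{k} \left(- 18 k^{4} - 96 k^{3} + 42 k^{2} + 171 k + 72\right)}{k^{2} + 11 k + 30} ≠ 0.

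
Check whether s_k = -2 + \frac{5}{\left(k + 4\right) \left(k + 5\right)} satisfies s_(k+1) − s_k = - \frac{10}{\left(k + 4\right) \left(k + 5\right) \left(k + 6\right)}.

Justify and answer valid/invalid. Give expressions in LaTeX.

s_(k+1) = -2 + 5/((k + 5)*(k + 6))
s_(k+1) − s_k = -10/(k**3 + 15*k**2 + 74*k + 120)
(s_(k+1) − s_k) − t_k = 0

Valid: the claim telescopes to t_k.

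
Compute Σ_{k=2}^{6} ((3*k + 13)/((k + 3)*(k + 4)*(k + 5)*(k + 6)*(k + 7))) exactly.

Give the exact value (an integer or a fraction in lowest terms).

Ratio r(k) = (k + 3)*(3*k + 16)/((k + 8)*(3*k + 13)).
So A=k + 3 and B=k + 8, with C=k + 13/3.
Key eq: (k + 3)·f(k+1) = (k + 7)·f(k) + (k + 13/3).
Bound: deg f ≤ 4.
Solving with deg f ≤ 4: f(k) = k*(k + 4)*(k**2 + 14*k + 63)/270.
So s_k = (B(k−1)f/C)·t_k = (k*(k + 4)*(k + 7)*(k**2 + 14*k + 63)/(90*(3*k + 13)))·t_k = k*(k**2 + 14*k + 63)/(90*(k**3 + 14*k**2 + 63*k + 90)).
Δs = (3*k + 13)/(k**5 + 25*k**4 + 245*k**3 + 1175*k**2 + 2754*k + 2520), as required.
Σ_(k=2)^(6) t_k = s_(7) − s_(2) = 49/4680 − (19/2520) = 4/1365.

Σ = 4/1365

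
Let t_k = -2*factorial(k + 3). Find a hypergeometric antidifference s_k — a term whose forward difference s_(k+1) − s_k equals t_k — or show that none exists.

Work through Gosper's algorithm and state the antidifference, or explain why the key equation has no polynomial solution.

none — t_k is not Gosper-summable

Compute t_(k+1)/t_k: get k + 4.
Normal form (A,B,C) = (k + 4, 1, 1).
Solve (k + 4)·f(k+1) − (1)·f(k) = 1.
Degrees (1,0,0) ⇒ d ≤ -1.
Negative degree bound (-1): no f exists, t_k not Gosper-summable.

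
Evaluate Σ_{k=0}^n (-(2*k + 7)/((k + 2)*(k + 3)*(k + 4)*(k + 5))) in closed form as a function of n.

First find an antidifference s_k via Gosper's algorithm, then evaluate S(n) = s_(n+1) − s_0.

t_(k+1)/t_k = (k + 2)*(2*k + 9)/((k + 6)*(2*k + 7)).
A = k + 2, B = k + 6, C = k + 7/2.
Key eq: (k + 2)·f(k+1) = (k + 5)·f(k) + (k + 7/2).
From deg A=1, deg B=1, deg C=1: d=3.
A polynomial solution: f(k) = k*(k + 3)*(k + 6)/16.
Get s_k = R·t_k = k*(-k - 6)/(8*(k**2 + 6*k + 8)) with R(k) = B(k−1)f(k)/C(k) = k*(k + 3)*(k + 5)*(k + 6)/(8*(2*k + 7)).
Verify: (-2*k - 7)/(k**4 + 14*k**3 + 71*k**2 + 154*k + 120) matches t_k.
Telescope: S(n) = s_(n+1) − s_(0) = (-n**2 - 8*n - 7)/(8*(n**2 + 8*n + 15)) − (0) = (-n**2 - 8*n - 7)/(8*(n**2 + 8*n + 15)).

S(n) = (-n**2 - 8*n - 7)/(8*(n**2 + 8*n + 15))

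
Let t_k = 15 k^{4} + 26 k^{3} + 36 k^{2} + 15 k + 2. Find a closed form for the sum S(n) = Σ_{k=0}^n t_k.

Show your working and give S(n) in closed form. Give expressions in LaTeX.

t_(k+1)/t_k = (15*k**4 + 86*k**3 + 204*k**2 + 225*k + 94)/(15*k**4 + 26*k**3 + 36*k**2 + 15*k + 2).
So A=1 and B=1, with C=k**4 + 26*k**3/15 + 12*k**2/5 + k + 2/15.
Need (1)·f(k+1) − (1)·f(k) = k**4 + 26*k**3/15 + 12*k**2/5 + k + 2/15.
deg f ≤ 5 (via 0,0,4).
Match coefficients ⇒ f(k) = k**2*(3*k**3 - k**2 + 4*k - 4)/15.
Get s_k = R·t_k = k**2*(3*k**3 - k**2 + 4*k - 4) with R(k) = B(k−1)f(k)/C(k) = k**2*(3*k**3 - k**2 + 4*k - 4)/(15*k**4 + 26*k**3 + 36*k**2 + 15*k + 2).
Δs = 15*k**4 + 26*k**3 + 36*k**2 + 15*k + 2, as required.
Telescope: S(n) = s_(n+1) − s_(0) = 3*n**5 + 14*n**4 + 30*n**3 + 32*n**2 + 15*n + 2 − (0) = 3*n**5 + 14*n**4 + 30*n**3 + 32*n**2 + 15*n + 2.

S(n) = 3 n^{5} + 14 n^{4} + 30 n^{3} + 32 n^{2} + 15 n + 2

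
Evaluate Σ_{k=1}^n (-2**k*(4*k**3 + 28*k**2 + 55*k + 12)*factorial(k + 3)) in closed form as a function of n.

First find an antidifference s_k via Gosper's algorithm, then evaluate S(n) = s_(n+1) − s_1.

S(n) = -4*2**n*n**2*factorial(n + 4) - 14*2**n*n*factorial(n + 4) - 2*2**n*factorial(n + 4) + 48

Step 1: r(k) = 2*(4*k**4 + 56*k**3 + 283*k**2 + 591*k + 396)/(4*k**3 + 28*k**2 + 55*k + 12).
Normal form (A,B,C) = (2*k + 8, 1, k**3 + 7*k**2 + 55*k/4 + 3).
Set up (2*k + 8)·f(k+1) − (1)·f(k) − (k**3 + 7*k**2 + 55*k/4 + 3) = 0.
deg f ≤ 2 (via 1,0,3).
Solve for f: f(k) = (2*k**2 + 3*k - 4)/4 (degree 2 ≤ 2).
Get s_k = R·t_k = -2**k*(2*k**2 + 3*k - 4)*factorial(k + 3) with R(k) = B(k−1)f(k)/C(k) = (2*k**2 + 3*k - 4)/(4*k**3 + 28*k**2 + 55*k + 12).
Check: Δs_k = -2**k*(4*k**3 + 28*k**2 + 55*k + 12)*factorial(k + 3). ✓
Σ_(k=1)^n t_k = s_(n+1) − s_(1) = (-2**(n + 1)*(2*n**2 + 7*n + 1)*factorial(n + 4)) − (-48), i.e. -4*2**n*n**2*factorial(n + 4) - 14*2**n*n*factorial(n + 4) - 2*2**n*factorial(n + 4) + 48.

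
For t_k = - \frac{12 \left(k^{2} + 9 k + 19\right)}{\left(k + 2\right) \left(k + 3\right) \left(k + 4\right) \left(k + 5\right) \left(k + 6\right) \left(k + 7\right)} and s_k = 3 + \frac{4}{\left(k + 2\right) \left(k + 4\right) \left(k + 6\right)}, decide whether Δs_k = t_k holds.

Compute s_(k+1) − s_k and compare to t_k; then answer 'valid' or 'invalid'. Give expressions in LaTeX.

s_(k+1) = 3 + 4/((k + 3)*(k + 5)*(k + 7))
s_(k+1) − s_k = 4/((k + 3)*(k + 5)*(k + 7)) - 4/((k + 2)*(k + 4)*(k + 6))
(s_(k+1) − s_k) − t_k = 0

Valid: the claim telescopes to t_k.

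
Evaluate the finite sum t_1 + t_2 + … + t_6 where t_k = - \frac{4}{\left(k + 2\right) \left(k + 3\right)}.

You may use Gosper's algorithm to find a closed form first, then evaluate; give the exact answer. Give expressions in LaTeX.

Σ = -8/9

t_(k+1)/t_k = (k + 2)/(k + 4).
Gosper form: A/B · C(k+1)/C(k) with A=k + 2, B=k + 4, C=1.
Solve (k + 2)·f(k+1) − (k + 3)·f(k) = 1.
d = 1 from the (1,1,0) case.
Coefficient equations give f(k) = k/2.
Then R = B(k−1)f/C = k*(k + 3)/2, so s_k = R(k)·t_k = -2*k/(k + 2).
Check: Δs_k = -4/(k**2 + 5*k + 6). ✓
Telescoping: Σ = s_(7) − s_(1) = -14/9 − (-2/3) = -8/9.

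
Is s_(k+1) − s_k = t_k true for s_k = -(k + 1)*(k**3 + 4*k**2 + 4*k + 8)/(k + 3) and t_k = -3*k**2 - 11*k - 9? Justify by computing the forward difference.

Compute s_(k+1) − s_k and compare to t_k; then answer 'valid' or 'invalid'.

Invalid: residual 2*(2*k**3 + 16*k**2 + 38*k + 19)/(k**2 + 7*k + 12) ≠ 0.

s_(k+1) = (-k**4 - 9*k**3 - 29*k**2 - 47*k - 34)/(k + 4)
s_(k+1) − s_k = (-3*k**4 - 28*k**3 - 90*k**2 - 119*k - 70)/(k**2 + 7*k + 12)
(s_(k+1) − s_k) − t_k = 2*(2*k**3 + 16*k**2 + 38*k + 19)/(k**2 + 7*k + 12)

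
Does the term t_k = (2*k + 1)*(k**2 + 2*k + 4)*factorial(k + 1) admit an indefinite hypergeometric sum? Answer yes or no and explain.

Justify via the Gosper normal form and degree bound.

Step 1: r(k) = (k + 2)*(2*k + 3)*(2*k + (k + 1)**2 + 6)/((2*k + 1)*(k**2 + 2*k + 4)).
Take A(k)=k + 2, B(k)=1, C(k)=k**3 + 5*k**2/2 + 5*k + 2.
Key eq: (k + 2)·f(k+1) = (1)·f(k) + (k**3 + 5*k**2/2 + 5*k + 2).
From deg A=1, deg B=0, deg C=3: d=2.
Coefficient equations give f(k) = (2*k**2 - k + 2)/2.
Get s_k = R·t_k = (2*k**2 - k + 2)*factorial(k + 1) with R(k) = B(k−1)f(k)/C(k) = (2*k**2 - k + 2)/((2*k + 1)*(k**2 + 2*k + 4)).
Δs = (2*k + 1)*(k**2 + 2*k + 4)*factorial(k + 1), as required.

Yes. s_k = (2*k**2 - k + 2)*factorial(k + 1).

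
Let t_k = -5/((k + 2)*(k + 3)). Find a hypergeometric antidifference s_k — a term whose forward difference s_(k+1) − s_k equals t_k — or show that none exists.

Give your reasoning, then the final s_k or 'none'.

s_k = -5*k/(2*k + 4)

Compute t_(k+1)/t_k: get (k + 2)/(k + 4).
So A=k + 2 and B=k + 4, with C=1.
Key eq: (k + 2)·f(k+1) = (k + 3)·f(k) + (1).
d = 1 from the (1,1,0) case.
Solving with deg f ≤ 1: f(k) = k/2.
Then R = B(k−1)f/C = k*(k + 3)/2, so s_k = R(k)·t_k = -5*k/(2*k + 4).
Check: Δs_k = -5/(k**2 + 5*k + 6). ✓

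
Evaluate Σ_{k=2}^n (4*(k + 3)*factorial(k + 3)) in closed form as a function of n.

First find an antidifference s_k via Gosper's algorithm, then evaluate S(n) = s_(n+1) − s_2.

r(k) = (k + 4)**2/(k + 3) after simplifying.
Factor: A=k + 4; B=1; C=k + 3.
Need (k + 4)·f(k+1) − (1)·f(k) = k + 3.
From deg A=1, deg B=0, deg C=1: d=0.
Match coefficients ⇒ f(k) = 1.
Get s_k = R·t_k = 4*factorial(k + 3) with R(k) = B(k−1)f(k)/C(k) = 1/(k + 3).
Verify: 4*(k + 3)*factorial(k + 3) matches t_k.
Telescope: S(n) = s_(n+1) − s_(2) = 4*factorial(n + 4) − (480) = 4*factorial(n + 4) - 480.

S(n) = 4*factorial(n + 4) - 480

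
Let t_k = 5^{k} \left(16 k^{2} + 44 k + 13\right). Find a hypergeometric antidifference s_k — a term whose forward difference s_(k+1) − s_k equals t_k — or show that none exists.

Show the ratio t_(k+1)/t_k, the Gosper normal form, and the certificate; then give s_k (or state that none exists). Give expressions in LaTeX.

Ratio r(k) = 5*(16*k**2 + 76*k + 73)/(16*k**2 + 44*k + 13).
A = 5, B = 1, C = k**2 + 11*k/4 + 13/16.
Solve (5)·f(k+1) − (1)·f(k) = k**2 + 11*k/4 + 13/16.
Bound: deg f ≤ 2.
Solving with deg f ≤ 2: f(k) = (k + 1)*(4*k - 3)/16.
Certificate R = B(k−1)f/C = (k + 1)*(4*k - 3)/(16*k**2 + 44*k + 13) gives s_k = 5**k*(4*k**2 + k - 3).
s_(k+1) − s_k = 5**k*(16*k**2 + 44*k + 13) = t_k.

s_k = 5^{k} \left(4 k^{2} + k - 3\right)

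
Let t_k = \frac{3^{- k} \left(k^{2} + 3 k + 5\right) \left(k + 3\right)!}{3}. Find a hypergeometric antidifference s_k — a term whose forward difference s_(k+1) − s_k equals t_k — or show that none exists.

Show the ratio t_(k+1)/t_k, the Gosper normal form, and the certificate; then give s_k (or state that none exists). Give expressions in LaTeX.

Step 1: r(k) = (k + 4)*(3*k + (k + 1)**2 + 8)/(3*(k**2 + 3*k + 5)).
Normal form (A,B,C) = (k/3 + 4/3, 1, k**2 + 3*k + 5).
f must satisfy (k/3 + 4/3)·f(k+1) − (1)·f(k) = k**2 + 3*k + 5.
From deg A=1, deg B=0, deg C=2: d=1.
Solve for f: f(k) = 3*(k + 1) (degree 1 ≤ 1).
Get s_k = R·t_k = (k + 1)*factorial(k + 3)/3**k with R(k) = B(k−1)f(k)/C(k) = 3*(k + 1)/(k**2 + 3*k + 5).
Δs = (k**2 + 3*k + 5)*factorial(k + 3)/(3*3**k), as required.

s_k = 3^{- k} \left(k + 1\right) \left(k + 3\right)!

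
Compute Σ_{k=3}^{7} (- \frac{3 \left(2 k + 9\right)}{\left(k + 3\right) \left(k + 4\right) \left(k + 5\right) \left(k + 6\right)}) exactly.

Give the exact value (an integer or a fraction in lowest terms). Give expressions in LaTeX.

t_(k+1)/t_k = (k + 3)*(2*k + 11)/((k + 7)*(2*k + 9)).
Factor: A=k + 3; B=k + 7; C=k + 9/2.
Solve (k + 3)·f(k+1) − (k + 6)·f(k) = k + 9/2.
deg f ≤ 3 (via 1,1,1).
Match coefficients ⇒ f(k) = k*(k + 4)*(k + 8)/30.
So s_k = (B(k−1)f/C)·t_k = (k*(k + 4)*(k + 6)*(k + 8)/(15*(2*k + 9)))·t_k = k*(-k - 8)/(5*(k**2 + 8*k + 15)).
s_(k+1) − s_k = 3*(-2*k - 9)/(k**4 + 18*k**3 + 119*k**2 + 342*k + 360) = t_k.
Σ_(k=3)^(7) t_k = s_(8) − s_(3) = -128/715 − (-11/80) = -95/2288.

Σ = -95/2288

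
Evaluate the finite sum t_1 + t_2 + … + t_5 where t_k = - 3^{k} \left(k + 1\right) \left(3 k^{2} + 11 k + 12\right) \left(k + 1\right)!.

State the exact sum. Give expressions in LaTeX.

Compute t_(k+1)/t_k: get (k + 2)**2*(33*k + 9*(k + 1)**2 + 69)/((k + 1)*(3*k**2 + 11*k + 12)).
A = 3*k + 6, B = 1, C = k**3 + 14*k**2/3 + 23*k/3 + 4.
Need (3*k + 6)·f(k+1) − (1)·f(k) = k**3 + 14*k**2/3 + 23*k/3 + 4.
d = 2 from the (1,0,3) case.
A polynomial solution: f(k) = k*(k + 1)/3.
Then R = B(k−1)f/C = k/(3*k**2 + 11*k + 12), so s_k = R(k)·t_k = -3**k*k*(k + 1)*factorial(k + 1).
Verify: -3**k*(k + 1)*(3*k**2 + 11*k + 12)*factorial(k + 1) matches t_k.
Σ_(k=1)^(5) t_k = s_(6) − s_(1) = -154314720 − (-12) = -154314708.

Σ = -154314708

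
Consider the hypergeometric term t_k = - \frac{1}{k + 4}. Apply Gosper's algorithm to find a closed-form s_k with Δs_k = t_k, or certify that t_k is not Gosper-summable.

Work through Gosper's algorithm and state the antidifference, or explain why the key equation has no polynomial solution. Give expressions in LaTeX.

none — t_k is not Gosper-summable

Compute t_(k+1)/t_k: get (k + 4)/(k + 5).
Gosper form: A/B · C(k+1)/C(k) with A=k + 4, B=k + 5, C=1.
Key eq: (k + 4)·f(k+1) = (k + 4)·f(k) + (1).
deg f ≤ 0 (via 1,1,0).
f = c0 ⇒ A·f(k+1) − B(k−1)·f(k) − C = -1. The system {-1 = 0} is inconsistent; no antidifference.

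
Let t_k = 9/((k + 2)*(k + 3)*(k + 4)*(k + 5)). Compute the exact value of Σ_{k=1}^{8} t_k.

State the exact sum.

Σ = 69/1430

t_(k+1)/t_k = (k + 2)/(k + 6).
Normal form (A,B,C) = (k + 2, k + 6, 1).
Set up (k + 2)·f(k+1) − (k + 5)·f(k) − (1) = 0.
deg f ≤ 3 (via 1,1,0).
Solving with deg f ≤ 3: f(k) = k*(k**2 + 9*k + 26)/72.
Then R = B(k−1)f/C = k*(k + 5)*(k**2 + 9*k + 26)/72, so s_k = R(k)·t_k = k*(k**2 + 9*k + 26)/(8*(k + 2)*(k + 3)*(k + 4)).
Verify: 9/(k**4 + 14*k**3 + 71*k**2 + 154*k + 120) matches t_k.
Σ_(k=1)^(8) t_k = s_(9) − s_(1) = 141/1144 − (3/40) = 69/1430.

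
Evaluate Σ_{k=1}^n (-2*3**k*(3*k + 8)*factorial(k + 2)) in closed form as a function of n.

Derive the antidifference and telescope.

Compute t_(k+1)/t_k: get 3*(k + 3)*(3*k + 11)/(3*k + 8).
Take A(k)=3*k + 9, B(k)=1, C(k)=k + 8/3.
Need (3*k + 9)·f(k+1) − (1)·f(k) = k + 8/3.
d = 0 from the (1,0,1) case.
Solving with deg f ≤ 0: f(k) = 1/3.
Then R = B(k−1)f/C = 1/(3*k + 8), so s_k = R(k)·t_k = -2*3**k*factorial(k + 2).
Δs = -2*3**k*(3*k + 8)*factorial(k + 2), as required.
s_(n+1) = -6*3**n*factorial(n + 3) and s_(1) = -36, so S(n) = -6*3**n*factorial(n + 3) + 36.

S(n) = -6*3**n*factorial(n + 3) + 36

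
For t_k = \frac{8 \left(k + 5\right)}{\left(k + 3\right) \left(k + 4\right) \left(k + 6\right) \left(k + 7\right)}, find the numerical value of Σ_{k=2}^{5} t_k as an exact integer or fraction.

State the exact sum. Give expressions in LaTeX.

Σ = 17/270

The ratio is (k + 3)*(k + 6)**2/((k + 5)**2*(k + 8)).
Normal form (A,B,C) = (k + 3, k + 8, k**2 + 10*k + 25).
Need (k + 3)·f(k+1) − (k + 7)·f(k) = k**2 + 10*k + 25.
d = 4 from the (1,1,2) case.
Solving with deg f ≤ 4: f(k) = k*(k + 4)*(k + 5)*(k + 9)/36.
R(k) = B(k−1)·f(k)/C(k) = k*(k + 4)*(k + 7)*(k + 9)/(36*(k + 5)); s_k = R·t_k = 2*k*(k + 9)/(9*(k**2 + 9*k + 18)).
Check: Δs_k = 8*(k + 5)/(k**4 + 20*k**3 + 145*k**2 + 450*k + 504). ✓
Evaluate s at k=6 and k=2: 5/27 and 11/90; difference 17/270.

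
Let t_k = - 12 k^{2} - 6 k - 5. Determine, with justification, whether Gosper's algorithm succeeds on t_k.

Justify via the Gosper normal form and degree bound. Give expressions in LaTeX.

The ratio is (12*k**2 + 30*k + 23)/(12*k**2 + 6*k + 5).
Take A(k)=1, B(k)=1, C(k)=k**2 + k/2 + 5/12.
Set up (1)·f(k+1) − (1)·f(k) − (k**2 + k/2 + 5/12) = 0.
From deg A=0, deg B=0, deg C=2: d=3.
Match coefficients ⇒ f(k) = k*(4*k**2 - 3*k + 4)/12.
Then R = B(k−1)f/C = k*(4*k**2 - 3*k + 4)/(12*k**2 + 6*k + 5), so s_k = R(k)·t_k = k*(-4*k**2 + 3*k - 4).
Verify: -12*k**2 - 6*k - 5 matches t_k.

Yes. s_k = k \left(- 4 k^{2} + 3 k - 4\right).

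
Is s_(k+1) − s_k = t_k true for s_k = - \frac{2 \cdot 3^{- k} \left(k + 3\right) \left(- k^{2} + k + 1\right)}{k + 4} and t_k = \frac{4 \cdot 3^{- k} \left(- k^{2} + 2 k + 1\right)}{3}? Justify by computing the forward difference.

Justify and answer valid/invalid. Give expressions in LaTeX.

s_(k+1) = -2*(k + 4)*(k - (k + 1)**2 + 2)/(3*3**k*(k + 5))
s_(k+1) − s_k = 2*(-2*k**4 - 12*k**3 + 5*k**2 + 77*k + 29)/(3*3**k*(k**2 + 9*k + 20))
(s_(k+1) − s_k) − t_k = 2*(2*k**3 + 7*k**2 - 21*k - 11)/(3*3**k*(k**2 + 9*k + 20))

Invalid: residual \frac{2 \cdot 3^{- k} \left(2 k^{3} + 7 k^{2} - 21 k - 11\right)}{3 \left(k^{2} + 9 k + 20\right)} ≠ 0.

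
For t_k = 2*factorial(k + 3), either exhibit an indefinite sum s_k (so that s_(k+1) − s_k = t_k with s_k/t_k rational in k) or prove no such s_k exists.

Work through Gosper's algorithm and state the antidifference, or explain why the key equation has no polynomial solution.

no hypergeometric antidifference exists

t_(k+1)/t_k = k + 4.
Factor: A=k + 4; B=1; C=1.
Key eq: (k + 4)·f(k+1) = (1)·f(k) + (1).
d = -1 from the (1,0,0) case.
d = -1 < 0 ⇒ no nonzero polynomial f; not summable.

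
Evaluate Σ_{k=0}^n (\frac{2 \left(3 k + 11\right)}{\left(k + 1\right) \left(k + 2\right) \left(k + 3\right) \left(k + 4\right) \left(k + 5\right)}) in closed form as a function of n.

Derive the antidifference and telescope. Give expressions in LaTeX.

Ratio r(k) = (k + 1)*(3*k + 14)/((k + 6)*(3*k + 11)).
Gosper form: A/B · C(k+1)/C(k) with A=k + 1, B=k + 6, C=k + 11/3.
Solve (k + 1)·f(k+1) − (k + 5)·f(k) = k + 11/3.
d = 4 from the (1,1,1) case.
Solve for f: f(k) = k*(k + 3)*(k**2 + 7*k + 14)/24 (degree 4 ≤ 4).
Then R = B(k−1)f/C = k*(k + 3)*(k + 5)*(k**2 + 7*k + 14)/(8*(3*k + 11)), so s_k = R(k)·t_k = k*(k**2 + 7*k + 14)/(4*(k**3 + 7*k**2 + 14*k + 8)).
Verify: 2*(3*k + 11)/(k**5 + 15*k**4 + 85*k**3 + 225*k**2 + 274*k + 120) matches t_k.
s_(n+1) = (n**3 + 10*n**2 + 31*n + 22)/(4*(n**3 + 10*n**2 + 31*n + 30)) and s_(0) = 0, so S(n) = (n**3 + 10*n**2 + 31*n + 22)/(4*(n**3 + 10*n**2 + 31*n + 30)).

S(n) = \frac{n^{3} + 10 n^{2} + 31 n + 22}{4 \left(n^{3} + 10 n^{2} + 31 n + 30\right)}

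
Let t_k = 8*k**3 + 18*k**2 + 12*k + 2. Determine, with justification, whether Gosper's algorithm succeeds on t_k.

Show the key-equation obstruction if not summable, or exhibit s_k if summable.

Step 1: r(k) = (4*k**3 + 21*k**2 + 36*k + 20)/(4*k**3 + 9*k**2 + 6*k + 1).
Factor: A=1; B=1; C=k**3 + 9*k**2/4 + 3*k/2 + 1/4.
Set up (1)·f(k+1) − (1)·f(k) − (k**3 + 9*k**2/4 + 3*k/2 + 1/4) = 0.
From deg A=0, deg B=0, deg C=3: d=4.
A polynomial solution: f(k) = k*(k + 1)*(2*k**2 - 1)/8.
R(k) = B(k−1)·f(k)/C(k) = k*(2*k**2 - 1)/(2*(k + 1)*(4*k + 1)); s_k = R·t_k = k*(2*k**3 + 2*k**2 - k - 1).
Verify: 8*k**3 + 18*k**2 + 12*k + 2 matches t_k.

Yes. s_k = k*(2*k**3 + 2*k**2 - k - 1).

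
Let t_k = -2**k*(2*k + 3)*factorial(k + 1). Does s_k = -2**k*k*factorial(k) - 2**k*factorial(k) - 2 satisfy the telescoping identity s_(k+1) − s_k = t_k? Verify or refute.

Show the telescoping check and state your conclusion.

s_(k+1) = -2*2**k*k**2*factorial(k) - 6*2**k*k*factorial(k) - 4*2**k*factorial(k) - 2
s_(k+1) − s_k = -2**k*(2*k + 3)*factorial(k + 1)
(s_(k+1) − s_k) − t_k = 0

Valid — Δs_k = t_k.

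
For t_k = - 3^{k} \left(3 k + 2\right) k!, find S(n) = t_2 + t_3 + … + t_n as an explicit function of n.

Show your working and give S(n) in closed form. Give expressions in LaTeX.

S(n) = - 3 \cdot 3^{n} \left(n + 1\right)! + 18

Step 1: r(k) = 3*(k + 1)*(3*k + 5)/(3*k + 2).
Normal form (A,B,C) = (3*k + 3, 1, k + 2/3).
Set up (3*k + 3)·f(k+1) − (1)·f(k) − (k + 2/3) = 0.
From deg A=1, deg B=0, deg C=1: d=0.
Solve for f: f(k) = 1/3 (degree 0 ≤ 0).
Certificate R = B(k−1)f/C = 1/(3*k + 2) gives s_k = -3**k*factorial(k).
Check: Δs_k = -3**k*(3*k + 2)*factorial(k). ✓
s_(n+1) = -3**(n + 1)*factorial(n + 1) and s_(2) = -18, so S(n) = -3*3**n*factorial(n + 1) + 18.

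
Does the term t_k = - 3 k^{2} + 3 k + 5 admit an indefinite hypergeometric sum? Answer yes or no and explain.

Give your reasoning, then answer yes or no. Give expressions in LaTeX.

Ratio r(k) = (3*k**2 + 3*k - 5)/(3*k**2 - 3*k - 5).
A = 1, B = 1, C = k**2 - k - 5/3.
Set up (1)·f(k+1) − (1)·f(k) − (k**2 - k - 5/3) = 0.
Bound: deg f ≤ 3.
Solving with deg f ≤ 3: f(k) = k*(k**2 - 3*k - 3)/3.
R(k) = B(k−1)·f(k)/C(k) = k*(k**2 - 3*k - 3)/(3*k**2 - 3*k - 5); s_k = R·t_k = k*(-k**2 + 3*k + 3).
Δs = -3*k**2 + 3*k + 5, as required.

Yes. s_k = k \left(- k^{2} + 3 k + 3\right).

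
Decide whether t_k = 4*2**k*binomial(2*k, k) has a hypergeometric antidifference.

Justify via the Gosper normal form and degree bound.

t_(k+1)/t_k = 4*(2*k + 1)/(k + 1).
Factor: A=8*k + 4; B=k + 1; C=1.
Key eq: (8*k + 4)·f(k+1) = (k)·f(k) + (1).
Bound: deg f ≤ -1.
d = -1 < 0 ⇒ no nonzero polynomial f; not summable.

No; the degree bound rules out any f.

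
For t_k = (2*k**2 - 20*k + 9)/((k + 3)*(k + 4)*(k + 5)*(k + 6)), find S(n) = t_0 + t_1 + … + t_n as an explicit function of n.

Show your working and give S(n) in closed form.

S(n) = (n**3 - 45*n**2 + 44*n + 90)/(30*(n**3 + 15*n**2 + 74*n + 120))

r(k) = -(k + 3)*(20*k - 2*(k + 1)**2 + 11)/((k + 7)*(2*k**2 - 20*k + 9)) after simplifying.
A = k + 3, B = k + 7, C = k**2 - 10*k + 9/2.
Need (k + 3)·f(k+1) − (k + 6)·f(k) = k**2 - 10*k + 9/2.
Degrees (1,1,2) ⇒ d ≤ 3.
Match coefficients ⇒ f(k) = k*(k**2 - 48*k + 137)/60.
Get s_k = R·t_k = k*(k**2 - 48*k + 137)/(30*(k + 3)*(k + 4)*(k + 5)) with R(k) = B(k−1)f(k)/C(k) = k*(k + 6)*(k**2 - 48*k + 137)/(30*(2*k**2 - 20*k + 9)).
Check: Δs_k = (2*k**2 - 20*k + 9)/(k**4 + 18*k**3 + 119*k**2 + 342*k + 360). ✓
Telescope: S(n) = s_(n+1) − s_(0) = (n**3 - 45*n**2 + 44*n + 90)/(30*(n**3 + 15*n**2 + 74*n + 120)) − (0) = (n**3 - 45*n**2 + 44*n + 90)/(30*(n**3 + 15*n**2 + 74*n + 120)).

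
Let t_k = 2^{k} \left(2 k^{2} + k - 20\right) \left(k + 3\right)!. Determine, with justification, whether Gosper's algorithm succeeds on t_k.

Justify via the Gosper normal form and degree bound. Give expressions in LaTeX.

The ratio is 2*(k + 4)*(k + 2*(k + 1)**2 - 19)/(2*k**2 + k - 20).
Gosper form: A/B · C(k+1)/C(k) with A=2*k + 8, B=1, C=k**2 + k/2 - 10.
Solve (2*k + 8)·f(k+1) − (1)·f(k) = k**2 + k/2 - 10.
From deg A=1, deg B=0, deg C=2: d=1.
Match coefficients ⇒ f(k) = (k - 4)/2.
Then R = B(k−1)f/C = (k - 4)/(2*k**2 + k - 20), so s_k = R(k)·t_k = 2**k*(k - 4)*factorial(k + 3).
s_(k+1) − s_k = 2**k*(2*k**2 + k - 20)*factorial(k + 3) = t_k.

Yes. s_k = 2^{k} \left(k - 4\right) \left(k + 3\right)!.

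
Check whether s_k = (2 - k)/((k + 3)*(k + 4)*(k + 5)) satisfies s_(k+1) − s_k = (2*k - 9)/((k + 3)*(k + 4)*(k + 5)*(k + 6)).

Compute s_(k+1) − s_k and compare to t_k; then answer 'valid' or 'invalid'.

valid; difference matches t_k

s_(k+1) = (1 - k)/((k + 4)*(k + 5)*(k + 6))
s_(k+1) − s_k = (2*k - 9)/(k**4 + 18*k**3 + 119*k**2 + 342*k + 360)
(s_(k+1) − s_k) − t_k = 0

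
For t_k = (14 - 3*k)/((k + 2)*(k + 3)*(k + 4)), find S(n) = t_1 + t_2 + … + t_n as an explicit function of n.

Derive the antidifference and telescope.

S(n) = n*(n + 43)/(12*(n**2 + 7*n + 12))

The ratio is (k + 2)*(3*k - 11)/((k + 5)*(3*k - 14)).
Take A(k)=k + 2, B(k)=k + 5, C(k)=k - 14/3.
Key eq: (k + 2)·f(k+1) = (k + 4)·f(k) + (k - 14/3).
From deg A=1, deg B=1, deg C=1: d=2.
Solving with deg f ≤ 2: f(k) = -k*(2*k + 19)/9.
Get s_k = R·t_k = k*(2*k + 19)/(3*(k + 2)*(k + 3)) with R(k) = B(k−1)f(k)/C(k) = -k*(k + 4)*(2*k + 19)/(3*(3*k - 14)).
Check: Δs_k = (14 - 3*k)/(k**3 + 9*k**2 + 26*k + 24). ✓
Telescope: S(n) = s_(n+1) − s_(1) = (2*n**2 + 23*n + 21)/(3*(n**2 + 7*n + 12)) − (7/12) = n*(n + 43)/(12*(n**2 + 7*n + 12)).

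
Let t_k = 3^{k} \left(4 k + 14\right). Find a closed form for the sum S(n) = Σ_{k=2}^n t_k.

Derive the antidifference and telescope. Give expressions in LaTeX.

r(k) = 3*(2*k + 9)/(2*k + 7) after simplifying.
Take A(k)=3, B(k)=1, C(k)=k + 7/2.
Need (3)·f(k+1) − (1)·f(k) = k + 7/2.
d = 1 from the (0,0,1) case.
Match coefficients ⇒ f(k) = (k + 2)/2.
Get s_k = R·t_k = 2*3**k*(k + 2) with R(k) = B(k−1)f(k)/C(k) = (k + 2)/(2*k + 7).
Δs = 3**k*(4*k + 14), as required.
Σ_(k=2)^n t_k = s_(n+1) − s_(2) = (6*3**n*(n + 3)) − (72), i.e. 6*3**n*n + 18*3**n - 72.

S(n) = 6 \cdot 3^{n} n + 18 \cdot 3^{n} - 72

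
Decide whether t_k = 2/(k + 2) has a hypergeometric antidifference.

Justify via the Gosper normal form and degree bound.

No — key equation has no polynomial f.

t_(k+1)/t_k = (k + 2)/(k + 3).
Factor: A=k + 2; B=k + 3; C=1.
Set up (k + 2)·f(k+1) − (k + 2)·f(k) − (1) = 0.
From deg A=1, deg B=1, deg C=0: d=0.
Generic f = c0 gives residual -1; -1 = 0 cannot hold, so t_k is not Gosper-summable.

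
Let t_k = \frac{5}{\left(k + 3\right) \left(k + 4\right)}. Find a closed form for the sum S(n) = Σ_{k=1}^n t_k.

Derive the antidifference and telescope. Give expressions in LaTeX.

S(n) = \frac{5 n}{4 \left(n + 4\right)}

Ratio r(k) = (k + 3)/(k + 5).
Factor: A=k + 3; B=k + 5; C=1.
Key eq: (k + 3)·f(k+1) = (k + 4)·f(k) + (1).
deg f ≤ 1 (via 1,1,0).
Solve for f: f(k) = k/3 (degree 1 ≤ 1).
Then R = B(k−1)f/C = k*(k + 4)/3, so s_k = R(k)·t_k = 5*k/(3*(k + 3)).
s_(k+1) − s_k = 5/(k**2 + 7*k + 12) = t_k.
Σ_(k=1)^n t_k = s_(n+1) − s_(1) = (5*(n + 1)/(3*(n + 4))) − (5/12), i.e. 5*n/(4*(n + 4)).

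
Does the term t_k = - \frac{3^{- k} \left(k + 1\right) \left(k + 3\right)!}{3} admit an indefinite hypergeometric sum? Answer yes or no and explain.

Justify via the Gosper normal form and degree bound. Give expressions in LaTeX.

Yes. s_k = - 3^{- k} \left(k + 3\right)!.

The ratio is (k + 2)*(k + 4)/(3*(k + 1)).
Normal form (A,B,C) = (k/3 + 4/3, 1, k + 1).
Solve (k/3 + 4/3)·f(k+1) − (1)·f(k) = k + 1.
deg f ≤ 0 (via 1,0,1).
Solving with deg f ≤ 0: f(k) = 3.
Then R = B(k−1)f/C = 3/(k + 1), so s_k = R(k)·t_k = -factorial(k + 3)/3**k.
s_(k+1) − s_k = -(k + 1)*factorial(k + 3)/(3*3**k) = t_k.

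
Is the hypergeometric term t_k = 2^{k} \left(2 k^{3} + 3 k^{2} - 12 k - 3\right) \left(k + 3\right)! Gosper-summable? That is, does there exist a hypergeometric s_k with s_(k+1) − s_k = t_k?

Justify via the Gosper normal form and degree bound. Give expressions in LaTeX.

The ratio is 2*(2*k**4 + 17*k**3 + 36*k**2 - 10*k - 40)/(2*k**3 + 3*k**2 - 12*k - 3).
So A=2*k + 8 and B=1, with C=k**3 + 3*k**2/2 - 6*k - 3/2.
Need (2*k + 8)·f(k+1) − (1)·f(k) = k**3 + 3*k**2/2 - 6*k - 3/2.
Bound: deg f ≤ 2.
Solving with deg f ≤ 2: f(k) = (k - 3)*(k - 1)/2.
R(k) = B(k−1)·f(k)/C(k) = (k - 3)*(k - 1)/(2*k**3 + 3*k**2 - 12*k - 3); s_k = R·t_k = 2**k*(k - 3)*(k - 1)*factorial(k + 3).
s_(k+1) − s_k = 2**k*(2*k**3 + 3*k**2 - 12*k - 3)*factorial(k + 3) = t_k.

Yes. s_k = 2^{k} \left(k - 3\right) \left(k - 1\right) \left(k + 3\right)!.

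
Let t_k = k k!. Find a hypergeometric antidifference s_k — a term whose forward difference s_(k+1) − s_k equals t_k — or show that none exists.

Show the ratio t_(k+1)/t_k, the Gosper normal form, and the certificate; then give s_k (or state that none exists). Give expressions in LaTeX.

s_k = k!

t_(k+1)/t_k = (k + 1)**2/k.
Factor: A=k + 1; B=1; C=k.
Set up (k + 1)·f(k+1) − (1)·f(k) − (k) = 0.
d = 0 from the (1,0,1) case.
Coefficient equations give f(k) = 1.
So s_k = (B(k−1)f/C)·t_k = (1/k)·t_k = factorial(k).
Δs = k*factorial(k), as required.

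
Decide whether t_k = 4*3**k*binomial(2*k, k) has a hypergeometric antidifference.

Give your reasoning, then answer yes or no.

No; the degree bound rules out any f.

t_(k+1)/t_k = 6*(2*k + 1)/(k + 1).
So A=12*k + 6 and B=k + 1, with C=1.
Need (12*k + 6)·f(k+1) − (k)·f(k) = 1.
deg f ≤ -1 (via 1,1,0).
Bound -1 < 0, so the key equation has no polynomial solution.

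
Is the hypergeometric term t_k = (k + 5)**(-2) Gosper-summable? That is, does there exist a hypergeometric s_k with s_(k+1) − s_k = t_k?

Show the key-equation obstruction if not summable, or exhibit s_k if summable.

No; the coefficient equations for f are inconsistent.

Ratio r(k) = (k + 5)**2/(k + 6)**2.
Take A(k)=k**2 + 10*k + 25, B(k)=k**2 + 12*k + 36, C(k)=1.
Need (k**2 + 10*k + 25)·f(k+1) − (k**2 + 10*k + 25)·f(k) = 1.
From deg A=2, deg B=2, deg C=0: d=0.
Put f(k) = c0: A·f(k+1) − B(k−1)·f(k) − C = -1; need -1 = 0 — inconsistent ⇒ no f, not summable.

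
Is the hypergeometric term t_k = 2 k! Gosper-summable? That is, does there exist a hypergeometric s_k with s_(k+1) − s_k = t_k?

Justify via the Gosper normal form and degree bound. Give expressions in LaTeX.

Step 1: r(k) = k + 1.
Normal form (A,B,C) = (k + 1, 1, 1).
Need (k + 1)·f(k+1) − (1)·f(k) = 1.
d = -1 from the (1,0,0) case.
Bound -1 < 0, so the key equation has no polynomial solution.

No; the degree bound rules out any f.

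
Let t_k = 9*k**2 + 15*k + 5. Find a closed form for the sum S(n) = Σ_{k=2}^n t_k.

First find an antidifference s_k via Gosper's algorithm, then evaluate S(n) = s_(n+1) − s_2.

Step 1: r(k) = (9*k**2 + 33*k + 29)/(9*k**2 + 15*k + 5).
So A=1 and B=1, with C=k**2 + 5*k/3 + 5/9.
Set up (1)·f(k+1) − (1)·f(k) − (k**2 + 5*k/3 + 5/9) = 0.
From deg A=0, deg B=0, deg C=2: d=3.
A polynomial solution: f(k) = k*(3*k**2 + 3*k - 1)/9.
Then R = B(k−1)f/C = k*(3*k**2 + 3*k - 1)/(9*k**2 + 15*k + 5), so s_k = R(k)·t_k = k*(3*k**2 + 3*k - 1).
Δs = 9*k**2 + 15*k + 5, as required.
Evaluate: s_(n+1) = 3*n**3 + 12*n**2 + 14*n + 5; subtract s_(2) = 34 ⇒ S(n) = 3*n**3 + 12*n**2 + 14*n - 29.

S(n) = 3*n**3 + 12*n**2 + 14*n - 29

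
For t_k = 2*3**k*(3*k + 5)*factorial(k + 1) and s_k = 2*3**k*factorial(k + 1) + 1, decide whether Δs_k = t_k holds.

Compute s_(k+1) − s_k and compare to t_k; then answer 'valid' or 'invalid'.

Valid — Δs_k = t_k.

s_(k+1) = 2*3**(k + 1)*factorial(k + 2) + 1
s_(k+1) − s_k = 2*3**k*(3*k + 5)*factorial(k + 1)
(s_(k+1) − s_k) − t_k = 0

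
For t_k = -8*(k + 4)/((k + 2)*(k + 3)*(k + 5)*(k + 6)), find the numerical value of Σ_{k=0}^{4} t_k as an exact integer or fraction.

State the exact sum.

Compute t_(k+1)/t_k: get (k + 2)*(k + 5)**2/((k + 4)**2*(k + 7)).
A = k + 2, B = k + 7, C = k**2 + 8*k + 16.
Key eq: (k + 2)·f(k+1) = (k + 6)·f(k) + (k**2 + 8*k + 16).
Degrees (1,1,2) ⇒ d ≤ 4.
A polynomial solution: f(k) = k*(k + 3)*(k + 4)*(k + 7)/20.
Then R = B(k−1)f/C = k*(k + 3)*(k + 6)*(k + 7)/(20*(k + 4)), so s_k = R(k)·t_k = 2*k*(-k - 7)/(5*(k**2 + 7*k + 10)).
Verify: 8*(-k - 4)/(k**4 + 16*k**3 + 91*k**2 + 216*k + 180) matches t_k.
Σ_(k=0)^(4) t_k = s_(5) − s_(0) = -12/35 − (0) = -12/35.

Σ = -12/35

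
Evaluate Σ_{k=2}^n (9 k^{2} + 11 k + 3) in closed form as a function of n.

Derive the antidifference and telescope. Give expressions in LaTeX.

Step 1: r(k) = (9*k**2 + 29*k + 23)/(9*k**2 + 11*k + 3).
Take A(k)=1, B(k)=1, C(k)=k**2 + 11*k/9 + 1/3.
f must satisfy (1)·f(k+1) − (1)·f(k) = k**2 + 11*k/9 + 1/3.
Bound: deg f ≤ 3.
Coefficient equations give f(k) = k*(3*k**2 + k - 1)/9.
Then R = B(k−1)f/C = k*(3*k**2 + k - 1)/(9*k**2 + 11*k + 3), so s_k = R(k)·t_k = k*(3*k**2 + k - 1).
s_(k+1) − s_k = 9*k**2 + 11*k + 3 = t_k.
Evaluate: s_(n+1) = 3*n**3 + 10*n**2 + 10*n + 3; subtract s_(2) = 26 ⇒ S(n) = 3*n**3 + 10*n**2 + 10*n - 23.

S(n) = 3 n^{3} + 10 n^{2} + 10 n - 23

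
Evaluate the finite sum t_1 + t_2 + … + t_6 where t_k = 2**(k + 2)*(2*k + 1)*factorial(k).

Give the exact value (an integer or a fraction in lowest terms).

Σ = 2580472

t_(k+1)/t_k = 2*(k + 1)*(2*k + 3)/(2*k + 1).
Normal form (A,B,C) = (2*k + 2, 1, k + 1/2).
Key eq: (2*k + 2)·f(k+1) = (1)·f(k) + (k + 1/2).
Degrees (1,0,1) ⇒ d ≤ 0.
A polynomial solution: f(k) = 1/2.
R(k) = B(k−1)·f(k)/C(k) = 1/(2*k + 1); s_k = R·t_k = 2**(k + 2)*factorial(k).
Δs = 2**(k + 2)*(2*k + 1)*factorial(k), as required.
Telescoping: Σ = s_(7) − s_(1) = 2580480 − (8) = 2580472.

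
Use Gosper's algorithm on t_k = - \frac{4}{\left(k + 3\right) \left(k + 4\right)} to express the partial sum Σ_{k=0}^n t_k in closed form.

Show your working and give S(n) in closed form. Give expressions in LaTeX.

S(n) = \frac{4 \left(- n - 1\right)}{3 \left(n + 4\right)}

t_(k+1)/t_k = (k + 3)/(k + 5).
Gosper form: A/B · C(k+1)/C(k) with A=k + 3, B=k + 5, C=1.
Solve (k + 3)·f(k+1) − (k + 4)·f(k) = 1.
Bound: deg f ≤ 1.
Match coefficients ⇒ f(k) = k/3.
Certificate R = B(k−1)f/C = k*(k + 4)/3 gives s_k = -4*k/(3*k + 9).
Δs = -4/(k**2 + 7*k + 12), as required.
Telescope: S(n) = s_(n+1) − s_(0) = 4*(-n - 1)/(3*(n + 4)) − (0) = 4*(-n - 1)/(3*(n + 4)).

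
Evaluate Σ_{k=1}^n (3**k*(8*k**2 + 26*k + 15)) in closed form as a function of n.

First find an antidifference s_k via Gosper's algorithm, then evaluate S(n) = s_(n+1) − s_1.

Compute t_(k+1)/t_k: get 3*(8*k**2 + 42*k + 49)/(8*k**2 + 26*k + 15).
A = 3, B = 1, C = k**2 + 13*k/4 + 15/8.
Need (3)·f(k+1) − (1)·f(k) = k**2 + 13*k/4 + 15/8.
From deg A=0, deg B=0, deg C=2: d=2.
Match coefficients ⇒ f(k) = k*(4*k + 1)/8.
So s_k = (B(k−1)f/C)·t_k = (k*(4*k + 1)/((2*k + 5)*(4*k + 3)))·t_k = 3**k*k*(4*k + 1).
Verify: 3**k*(8*k**2 + 26*k + 15) matches t_k.
s_(n+1) = 3**(n + 1)*(4*n**2 + 9*n + 5) and s_(1) = 15, so S(n) = 12*3**n*n**2 + 27*3**n*n + 15*3**n - 15.

S(n) = 12*3**n*n**2 + 27*3**n*n + 15*3**n - 15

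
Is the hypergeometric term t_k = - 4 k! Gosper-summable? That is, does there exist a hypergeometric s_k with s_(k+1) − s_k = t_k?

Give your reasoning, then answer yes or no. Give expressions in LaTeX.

The ratio is k + 1.
Normal form (A,B,C) = (k + 1, 1, 1).
Key eq: (k + 1)·f(k+1) = (1)·f(k) + (1).
Bound: deg f ≤ -1.
d = -1 < 0 ⇒ no nonzero polynomial f; not summable.

No — negative degree bound, so no certificate f.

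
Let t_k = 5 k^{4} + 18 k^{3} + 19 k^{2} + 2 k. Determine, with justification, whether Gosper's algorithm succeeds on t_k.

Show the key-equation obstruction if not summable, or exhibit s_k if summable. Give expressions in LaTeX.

r(k) = (5*k**4 + 38*k**3 + 103*k**2 + 114*k + 44)/(k*(5*k**3 + 18*k**2 + 19*k + 2)) after simplifying.
Gosper form: A/B · C(k+1)/C(k) with A=1, B=1, C=k**4 + 18*k**3/5 + 19*k**2/5 + 2*k/5.
Need (1)·f(k+1) − (1)·f(k) = k**4 + 18*k**3/5 + 19*k**2/5 + 2*k/5.
deg f ≤ 5 (via 0,0,4).
Solving with deg f ≤ 5: f(k) = k*(k - 1)*(k**3 + 3*k**2 + 2*k - 2)/5.
R(k) = B(k−1)·f(k)/C(k) = (k - 1)*(k**3 + 3*k**2 + 2*k - 2)/(5*k**3 + 18*k**2 + 19*k + 2); s_k = R·t_k = k*(k**4 + 2*k**3 - k**2 - 4*k + 2).
s_(k+1) − s_k = k*(5*k**3 + 18*k**2 + 19*k + 2) = t_k.

Yes. s_k = k \left(k^{4} + 2 k^{3} - k^{2} - 4 k + 2\right).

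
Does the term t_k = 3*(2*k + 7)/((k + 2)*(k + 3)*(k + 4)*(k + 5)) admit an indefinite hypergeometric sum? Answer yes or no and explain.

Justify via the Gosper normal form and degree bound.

Compute t_(k+1)/t_k: get (k + 2)*(2*k + 9)/((k + 6)*(2*k + 7)).
A = k + 2, B = k + 6, C = k + 7/2.
Need (k + 2)·f(k+1) − (k + 5)·f(k) = k + 7/2.
Degrees (1,1,1) ⇒ d ≤ 3.
A polynomial solution: f(k) = k*(k + 3)*(k + 6)/16.
So s_k = (B(k−1)f/C)·t_k = (k*(k + 3)*(k + 5)*(k + 6)/(8*(2*k + 7)))·t_k = 3*k*(k + 6)/(8*(k**2 + 6*k + 8)).
Δs = 3*(2*k + 7)/(k**4 + 14*k**3 + 71*k**2 + 154*k + 120), as required.

Yes. s_k = 3*k*(k + 6)/(8*(k**2 + 6*k + 8)).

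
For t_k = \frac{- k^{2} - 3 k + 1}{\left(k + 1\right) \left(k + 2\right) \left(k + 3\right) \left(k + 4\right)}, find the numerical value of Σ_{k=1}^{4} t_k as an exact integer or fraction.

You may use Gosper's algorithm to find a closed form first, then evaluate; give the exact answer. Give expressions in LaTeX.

Step 1: r(k) = (k + 1)*(3*k + (k + 1)**2 + 2)/((k + 5)*(k**2 + 3*k - 1)).
Factor: A=k + 1; B=k + 5; C=k**2 + 3*k - 1.
Key eq: (k + 1)·f(k+1) = (k + 4)·f(k) + (k**2 + 3*k - 1).
Bound: deg f ≤ 3.
Solve for f: f(k) = k*(k**2 - 7)/6 (degree 3 ≤ 3).
R(k) = B(k−1)·f(k)/C(k) = k*(k + 4)*(k**2 - 7)/(6*(k**2 + 3*k - 1)); s_k = R·t_k = k*(7 - k**2)/(6*(k + 1)*(k + 2)*(k + 3)).
Verify: (-k**2 - 3*k + 1)/(k**4 + 10*k**3 + 35*k**2 + 50*k + 24) matches t_k.
Telescoping: Σ = s_(5) − s_(1) = -5/112 − (1/24) = -29/336.

Σ = -29/336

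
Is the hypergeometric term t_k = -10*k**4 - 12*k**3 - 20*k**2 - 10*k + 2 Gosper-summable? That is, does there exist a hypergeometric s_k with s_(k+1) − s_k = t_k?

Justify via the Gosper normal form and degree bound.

r(k) = (5*k**4 + 26*k**3 + 58*k**2 + 63*k + 25)/(5*k**4 + 6*k**3 + 10*k**2 + 5*k - 1) after simplifying.
Take A(k)=1, B(k)=1, C(k)=k**4 + 6*k**3/5 + 2*k**2 + k - 1/5.
Set up (1)·f(k+1) − (1)·f(k) − (k**4 + 6*k**3/5 + 2*k**2 + k - 1/5) = 0.
deg f ≤ 5 (via 0,0,4).
Coefficient equations give f(k) = k*(k**4 - k**3 + 2*k**2 - k - 2)/5.
Certificate R = B(k−1)f/C = k*(k**4 - k**3 + 2*k**2 - k - 2)/(5*k**4 + 6*k**3 + 10*k**2 + 5*k - 1) gives s_k = 2*k*(-k**4 + k**3 - 2*k**2 + k + 2).
s_(k+1) − s_k = -10*k**4 - 12*k**3 - 20*k**2 - 10*k + 2 = t_k.

Yes. s_k = 2*k*(-k**4 + k**3 - 2*k**2 + k + 2).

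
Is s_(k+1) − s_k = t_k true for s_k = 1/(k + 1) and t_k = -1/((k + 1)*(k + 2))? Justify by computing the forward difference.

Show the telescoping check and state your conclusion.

Valid: the claim telescopes to t_k.

s_(k+1) = 1/(k + 2)
s_(k+1) − s_k = -1/((k + 1)*(k + 2))
(s_(k+1) − s_k) − t_k = 0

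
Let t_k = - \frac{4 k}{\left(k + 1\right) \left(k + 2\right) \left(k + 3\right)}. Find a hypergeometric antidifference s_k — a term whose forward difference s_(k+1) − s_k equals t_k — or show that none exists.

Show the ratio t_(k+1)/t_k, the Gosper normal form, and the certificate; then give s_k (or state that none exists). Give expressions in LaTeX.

Step 1: r(k) = (k + 1)**2/(k*(k + 4)).
A = k + 1, B = k + 4, C = k.
Key eq: (k + 1)·f(k+1) = (k + 3)·f(k) + (k).
d = 2 from the (1,1,1) case.
Solving with deg f ≤ 2: f(k) = k*(k - 1)/4.
R(k) = B(k−1)·f(k)/C(k) = (k - 1)*(k + 3)/4; s_k = R·t_k = k*(1 - k)/((k + 1)*(k + 2)).
Check: Δs_k = -4*k/(k**3 + 6*k**2 + 11*k + 6). ✓

s_k = \frac{k \left(1 - k\right)}{\left(k + 1\right) \left(k + 2\right)}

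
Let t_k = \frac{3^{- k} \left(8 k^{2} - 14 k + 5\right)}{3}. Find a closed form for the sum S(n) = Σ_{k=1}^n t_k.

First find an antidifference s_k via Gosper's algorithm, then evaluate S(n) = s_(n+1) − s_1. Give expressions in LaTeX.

t_(k+1)/t_k = (8*k**2 + 2*k - 1)/(3*(8*k**2 - 14*k + 5)).
A = 1/3, B = 1, C = k**2 - 7*k/4 + 5/8.
f must satisfy (1/3)·f(k+1) − (1)·f(k) = k**2 - 7*k/4 + 5/8.
d = 2 from the (0,0,2) case.
Solve for f: f(k) = -3*(4*k**2 - 3*k + 3)/8 (degree 2 ≤ 2).
Then R = B(k−1)f/C = -3*(4*k**2 - 3*k + 3)/((2*k - 1)*(4*k - 5)), so s_k = R(k)·t_k = (-4*k**2 + 3*k - 3)/3**k.
Δs = (8*k**2 - 14*k + 5)/(3*3**k), as required.
Σ_(k=1)^n t_k = s_(n+1) − s_(1) = (3**(-n - 1)*(-4*n**2 - 5*n - 4)) − (-4/3), i.e. 3**(-n - 1)*(4*3**n - 4*n**2 - 5*n - 4).

S(n) = 3^{- n - 1} \left(4 \cdot 3^{n} - 4 n^{2} - 5 n - 4\right)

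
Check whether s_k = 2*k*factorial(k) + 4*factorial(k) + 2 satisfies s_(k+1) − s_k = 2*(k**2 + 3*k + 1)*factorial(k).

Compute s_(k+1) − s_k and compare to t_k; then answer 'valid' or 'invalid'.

s_(k+1) = 2*k**2*factorial(k) + 8*k*factorial(k) + 6*factorial(k) + 2
s_(k+1) − s_k = 2*(k**2 + 3*k + 1)*factorial(k)
(s_(k+1) − s_k) − t_k = 0

valid; difference matches t_k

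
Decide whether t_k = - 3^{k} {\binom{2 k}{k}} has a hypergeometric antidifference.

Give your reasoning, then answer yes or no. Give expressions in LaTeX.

No — negative degree bound, so no certificate f.

r(k) = 6*(2*k + 1)/(k + 1) after simplifying.
Take A(k)=12*k + 6, B(k)=k + 1, C(k)=1.
Key eq: (12*k + 6)·f(k+1) = (k)·f(k) + (1).
d = -1 from the (1,1,0) case.
deg f ≤ -1 is impossible — no certificate.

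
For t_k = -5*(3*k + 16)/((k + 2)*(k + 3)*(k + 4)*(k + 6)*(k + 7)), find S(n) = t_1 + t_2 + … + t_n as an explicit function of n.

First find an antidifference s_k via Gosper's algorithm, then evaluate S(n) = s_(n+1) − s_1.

S(n) = 5*n*(-n**2 - 14*n - 61)/(84*(n**3 + 14*n**2 + 61*n + 84))

Ratio r(k) = (k + 2)*(k + 6)*(3*k + 19)/((k + 5)*(k + 8)*(3*k + 16)).
Normal form (A,B,C) = (k + 2, k + 8, k**2 + 31*k/3 + 80/3).
Key eq: (k + 2)·f(k+1) = (k + 7)·f(k) + (k**2 + 31*k/3 + 80/3).
deg f ≤ 5 (via 1,1,2).
Coefficient equations give f(k) = k*(k + 4)*(k + 5)*(k**2 + 11*k + 36)/108.
Certificate R = B(k−1)f/C = k*(k + 4)*(k + 7)*(k**2 + 11*k + 36)/(36*(3*k + 16)) gives s_k = 5*k*(-k**2 - 11*k - 36)/(36*(k**3 + 11*k**2 + 36*k + 36)).
s_(k+1) − s_k = 5*(-3*k - 16)/(k**5 + 22*k**4 + 185*k**3 + 740*k**2 + 1404*k + 1008) = t_k.
Telescope: S(n) = s_(n+1) − s_(1) = 5*(-n**3 - 14*n**2 - 61*n - 48)/(36*(n**3 + 14*n**2 + 61*n + 84)) − (-5/63) = 5*n*(-n**2 - 14*n - 61)/(84*(n**3 + 14*n**2 + 61*n + 84)).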